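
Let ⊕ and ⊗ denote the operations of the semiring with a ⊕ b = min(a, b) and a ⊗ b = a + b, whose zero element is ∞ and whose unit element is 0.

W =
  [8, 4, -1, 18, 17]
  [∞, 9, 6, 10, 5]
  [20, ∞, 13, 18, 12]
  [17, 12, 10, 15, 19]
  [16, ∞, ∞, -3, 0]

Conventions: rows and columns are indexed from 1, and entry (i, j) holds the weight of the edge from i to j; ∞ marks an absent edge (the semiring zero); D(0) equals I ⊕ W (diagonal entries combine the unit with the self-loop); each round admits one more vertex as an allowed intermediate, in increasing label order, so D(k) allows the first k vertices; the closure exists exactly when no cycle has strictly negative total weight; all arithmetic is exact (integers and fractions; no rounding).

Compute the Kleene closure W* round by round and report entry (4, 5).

D(0):
  [0, 4, -1, 18, 17]
  [∞, 0, 6, 10, 5]
  [20, ∞, 0, 18, 12]
  [17, 12, 10, 0, 19]
  [16, ∞, ∞, -3, 0]
D(1):
  [0, 4, -1, 18, 17]
  [∞, 0, 6, 10, 5]
  [20, 24, 0, 18, 12]
  [17, 12, 10, 0, 19]
  [16, 20, 15, -3, 0]
D(2):
  [0, 4, -1, 14, 9]
  [∞, 0, 6, 10, 5]
  [20, 24, 0, 18, 12]
  [17, 12, 10, 0, 17]
  [16, 20, 15, -3, 0]
D(3):
  [0, 4, -1, 14, 9]
  [26, 0, 6, 10, 5]
  [20, 24, 0, 18, 12]
  [17, 12, 10, 0, 17]
  [16, 20, 15, -3, 0]
D(4):
  [0, 4, -1, 14, 9]
  [26, 0, 6, 10, 5]
  [20, 24, 0, 18, 12]
  [17, 12, 10, 0, 17]
  [14, 9, 7, -3, 0]
D(5):
  [0, 4, -1, 6, 9]
  [19, 0, 6, 2, 5]
  [20, 21, 0, 9, 12]
  [17, 12, 10, 0, 17]
  [14, 9, 7, -3, 0]
Answer: W*[4][5] = 17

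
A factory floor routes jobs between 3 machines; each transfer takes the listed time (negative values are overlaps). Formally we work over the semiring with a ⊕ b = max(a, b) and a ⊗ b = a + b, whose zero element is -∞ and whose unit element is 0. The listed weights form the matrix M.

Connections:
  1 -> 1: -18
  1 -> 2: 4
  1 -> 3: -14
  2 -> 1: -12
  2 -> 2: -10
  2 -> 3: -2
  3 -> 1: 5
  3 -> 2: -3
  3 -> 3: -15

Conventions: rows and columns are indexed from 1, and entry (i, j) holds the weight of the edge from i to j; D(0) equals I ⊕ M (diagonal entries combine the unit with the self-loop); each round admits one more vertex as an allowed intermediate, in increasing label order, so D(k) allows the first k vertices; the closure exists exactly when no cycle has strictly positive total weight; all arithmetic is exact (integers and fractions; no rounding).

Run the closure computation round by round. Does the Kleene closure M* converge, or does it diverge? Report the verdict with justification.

D(0):
  [0, 4, -14]
  [-12, 0, -2]
  [5, -3, 0]
D(1):
  [0, 4, -14]
  [-12, 0, -2]
  [5, 9, 0]
Detection: at round 2, diagonal entry (3, 3) turns strictly positive.
Key observation: the cycle 3->1->2->3 has total weight 5 + 4 + (-2), which is strictly positive.
Answer: DIVERGES — positive cycle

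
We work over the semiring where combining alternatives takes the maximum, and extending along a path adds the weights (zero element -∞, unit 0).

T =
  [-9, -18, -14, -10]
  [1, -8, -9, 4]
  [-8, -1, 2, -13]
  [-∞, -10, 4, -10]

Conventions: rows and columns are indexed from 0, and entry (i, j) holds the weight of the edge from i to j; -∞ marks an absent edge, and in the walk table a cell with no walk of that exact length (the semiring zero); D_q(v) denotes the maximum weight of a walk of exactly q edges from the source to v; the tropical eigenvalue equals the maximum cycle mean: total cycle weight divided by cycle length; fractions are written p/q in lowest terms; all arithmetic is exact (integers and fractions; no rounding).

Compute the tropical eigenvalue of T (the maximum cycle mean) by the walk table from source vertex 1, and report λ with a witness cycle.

q=0: [-∞, 0, -∞, -∞]
q=1: [1, -8, -9, 4]
q=2: [-7, -6, 8, -4]
q=3: [0, 7, 10, -2]
q=4: [8, 9, 12, 11]
Optimal cycle mean attained by: cycle 1->3->2->1, total 4 + 4 + (-1), length 3.
Answer: λ = 7/3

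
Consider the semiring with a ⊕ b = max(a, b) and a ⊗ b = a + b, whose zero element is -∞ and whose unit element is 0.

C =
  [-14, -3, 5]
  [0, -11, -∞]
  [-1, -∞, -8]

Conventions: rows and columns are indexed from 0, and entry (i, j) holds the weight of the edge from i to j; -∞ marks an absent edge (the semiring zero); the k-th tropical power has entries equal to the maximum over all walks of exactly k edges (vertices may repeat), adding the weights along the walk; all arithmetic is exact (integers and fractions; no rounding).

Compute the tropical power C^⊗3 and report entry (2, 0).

C^⊗2:
  [4, -14, -3]
  [-11, -3, 5]
  [-9, -4, 4]
C^⊗3:
  [-4, 1, 9]
  [4, -14, -3]
  [3, -12, -4]
Key observation: the optimum is the walk 2->0->2->0, with weight (-1) + 5 + (-1) = 3.
Optimal value attained by: walk 2->0->2->0.
Answer: (C^⊗3)[2][0] = 3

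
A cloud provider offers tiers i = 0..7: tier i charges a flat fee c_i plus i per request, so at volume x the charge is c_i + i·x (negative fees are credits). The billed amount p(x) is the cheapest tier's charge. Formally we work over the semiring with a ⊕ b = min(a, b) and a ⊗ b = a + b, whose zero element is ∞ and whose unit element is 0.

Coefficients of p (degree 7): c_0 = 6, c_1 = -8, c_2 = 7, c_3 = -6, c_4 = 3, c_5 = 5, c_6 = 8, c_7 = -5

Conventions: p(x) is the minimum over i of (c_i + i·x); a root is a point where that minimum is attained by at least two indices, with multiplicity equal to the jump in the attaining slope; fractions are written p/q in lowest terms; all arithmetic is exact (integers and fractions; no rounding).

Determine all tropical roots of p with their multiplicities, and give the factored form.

hull edge (i=0, c=6) to (i=1, c=-8): slope -14, span 1
hull edge (i=1, c=-8) to (i=7, c=-5): slope 1/2, span 6
Factored form: p(x) = -5 ⊗ (x ⊕ (-1/2)) ⊗ (x ⊕ (-1/2)) ⊗ (x ⊕ (-1/2)) ⊗ (x ⊕ (-1/2)) ⊗ (x ⊕ (-1/2)) ⊗ (x ⊕ (-1/2)) ⊗ (x ⊕ 14)
Answer: roots = -1/2 (mult 6), 14 (mult 1)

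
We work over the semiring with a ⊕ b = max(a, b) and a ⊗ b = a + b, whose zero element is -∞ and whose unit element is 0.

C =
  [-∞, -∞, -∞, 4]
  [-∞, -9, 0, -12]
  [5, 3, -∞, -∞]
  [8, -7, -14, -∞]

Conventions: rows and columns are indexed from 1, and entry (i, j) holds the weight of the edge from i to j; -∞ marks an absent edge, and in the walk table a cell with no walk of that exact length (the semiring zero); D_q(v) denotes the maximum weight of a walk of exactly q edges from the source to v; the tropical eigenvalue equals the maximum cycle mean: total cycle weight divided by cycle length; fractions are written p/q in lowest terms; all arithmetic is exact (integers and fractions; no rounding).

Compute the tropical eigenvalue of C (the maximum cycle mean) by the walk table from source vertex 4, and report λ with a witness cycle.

q=0: [-∞, -∞, -∞, 0]
q=1: [8, -7, -14, -∞]
q=2: [-9, -11, -7, 12]
q=3: [20, 5, -2, -5]
q=4: [3, 1, 5, 24]
Optimal cycle mean attained by: cycle 1->4->1, total 4 + 8, length 2.
Answer: λ = 6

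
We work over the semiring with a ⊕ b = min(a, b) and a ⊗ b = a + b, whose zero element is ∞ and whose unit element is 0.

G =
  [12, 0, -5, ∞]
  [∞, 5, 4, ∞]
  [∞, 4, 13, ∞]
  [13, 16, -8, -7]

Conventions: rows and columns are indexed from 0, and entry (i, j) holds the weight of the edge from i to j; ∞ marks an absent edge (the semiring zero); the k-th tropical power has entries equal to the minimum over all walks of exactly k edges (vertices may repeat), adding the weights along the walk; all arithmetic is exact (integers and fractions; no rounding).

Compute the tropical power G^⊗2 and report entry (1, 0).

G^⊗2:
  [24, -1, 4, ∞]
  [∞, 8, 9, ∞]
  [∞, 9, 8, ∞]
  [6, -4, -15, -14]
Key observation: no walk of exactly 2 edges connects these vertices, so the entry is the semiring zero.
Answer: (G^⊗2)[1][0] = ∞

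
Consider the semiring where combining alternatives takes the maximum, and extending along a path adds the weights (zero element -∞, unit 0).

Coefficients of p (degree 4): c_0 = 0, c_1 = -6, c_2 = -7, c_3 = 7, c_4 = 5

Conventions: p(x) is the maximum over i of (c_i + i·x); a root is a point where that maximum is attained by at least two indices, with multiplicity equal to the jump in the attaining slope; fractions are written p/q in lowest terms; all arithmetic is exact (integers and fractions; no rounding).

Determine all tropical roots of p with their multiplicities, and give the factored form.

hull edge (i=0, c=0) to (i=3, c=7): slope 7/3, span 3
hull edge (i=3, c=7) to (i=4, c=5): slope -2, span 1
Factored form: p(x) = 5 ⊗ (x ⊕ (-7/3)) ⊗ (x ⊕ (-7/3)) ⊗ (x ⊕ (-7/3)) ⊗ (x ⊕ 2)
Answer: roots = -7/3 (mult 3), 2 (mult 1)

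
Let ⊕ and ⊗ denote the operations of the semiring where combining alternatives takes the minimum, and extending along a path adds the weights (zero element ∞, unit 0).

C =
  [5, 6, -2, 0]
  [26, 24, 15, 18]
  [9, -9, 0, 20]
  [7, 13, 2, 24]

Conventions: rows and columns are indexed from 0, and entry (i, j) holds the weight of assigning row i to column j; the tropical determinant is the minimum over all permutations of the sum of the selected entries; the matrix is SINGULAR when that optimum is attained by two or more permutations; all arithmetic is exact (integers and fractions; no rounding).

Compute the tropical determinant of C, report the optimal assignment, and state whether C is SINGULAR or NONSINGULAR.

σ = (0, 1, 2, 3): 5 + 24 + 0 + 24 = 53
σ = (0, 1, 3, 2): 5 + 24 + 20 + 2 = 51
σ = (0, 2, 1, 3): 5 + 15 + (-9) + 24 = 35
σ = (0, 2, 3, 1): 5 + 15 + 20 + 13 = 53
σ = (0, 3, 1, 2): 5 + 18 + (-9) + 2 = 16
σ = (0, 3, 2, 1): 5 + 18 + 0 + 13 = 36
σ = (1, 0, 2, 3): 6 + 26 + 0 + 24 = 56
σ = (1, 0, 3, 2): 6 + 26 + 20 + 2 = 54
σ = (1, 2, 0, 3): 6 + 15 + 9 + 24 = 54
σ = (1, 2, 3, 0): 6 + 15 + 20 + 7 = 48
σ = (1, 3, 0, 2): 6 + 18 + 9 + 2 = 35
σ = (1, 3, 2, 0): 6 + 18 + 0 + 7 = 31
σ = (2, 0, 1, 3): (-2) + 26 + (-9) + 24 = 39
σ = (2, 0, 3, 1): (-2) + 26 + 20 + 13 = 57
σ = (2, 1, 0, 3): (-2) + 24 + 9 + 24 = 55
σ = (2, 1, 3, 0): (-2) + 24 + 20 + 7 = 49
σ = (2, 3, 0, 1): (-2) + 18 + 9 + 13 = 38
σ = (2, 3, 1, 0): (-2) + 18 + (-9) + 7 = 14
σ = (3, 0, 1, 2): 0 + 26 + (-9) + 2 = 19
σ = (3, 0, 2, 1): 0 + 26 + 0 + 13 = 39
σ = (3, 1, 0, 2): 0 + 24 + 9 + 2 = 35
σ = (3, 1, 2, 0): 0 + 24 + 0 + 7 = 31
σ = (3, 2, 0, 1): 0 + 15 + 9 + 13 = 37
σ = (3, 2, 1, 0): 0 + 15 + (-9) + 7 = 13
Optimal value attained by: σ = (3, 2, 1, 0).
Answer: det⊕(C) = 13; verdict: NONSINGULAR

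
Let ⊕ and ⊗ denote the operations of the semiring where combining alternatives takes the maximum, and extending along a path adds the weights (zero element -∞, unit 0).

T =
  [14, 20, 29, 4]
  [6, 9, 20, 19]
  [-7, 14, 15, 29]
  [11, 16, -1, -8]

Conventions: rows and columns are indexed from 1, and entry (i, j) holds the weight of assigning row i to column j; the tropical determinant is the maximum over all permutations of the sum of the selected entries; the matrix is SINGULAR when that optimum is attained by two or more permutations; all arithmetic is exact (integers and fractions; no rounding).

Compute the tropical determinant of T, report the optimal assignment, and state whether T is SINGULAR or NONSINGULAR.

σ = (1, 2, 3, 4): 14 + 9 + 15 + (-8) = 30
σ = (1, 2, 4, 3): 14 + 9 + 29 + (-1) = 51
σ = (1, 3, 2, 4): 14 + 20 + 14 + (-8) = 40
σ = (1, 3, 4, 2): 14 + 20 + 29 + 16 = 79
σ = (1, 4, 2, 3): 14 + 19 + 14 + (-1) = 46
σ = (1, 4, 3, 2): 14 + 19 + 15 + 16 = 64
σ = (2, 1, 3, 4): 20 + 6 + 15 + (-8) = 33
σ = (2, 1, 4, 3): 20 + 6 + 29 + (-1) = 54
σ = (2, 3, 1, 4): 20 + 20 + (-7) + (-8) = 25
σ = (2, 3, 4, 1): 20 + 20 + 29 + 11 = 80
σ = (2, 4, 1, 3): 20 + 19 + (-7) + (-1) = 31
σ = (2, 4, 3, 1): 20 + 19 + 15 + 11 = 65
σ = (3, 1, 2, 4): 29 + 6 + 14 + (-8) = 41
σ = (3, 1, 4, 2): 29 + 6 + 29 + 16 = 80
σ = (3, 2, 1, 4): 29 + 9 + (-7) + (-8) = 23
σ = (3, 2, 4, 1): 29 + 9 + 29 + 11 = 78
σ = (3, 4, 1, 2): 29 + 19 + (-7) + 16 = 57
σ = (3, 4, 2, 1): 29 + 19 + 14 + 11 = 73
σ = (4, 1, 2, 3): 4 + 6 + 14 + (-1) = 23
σ = (4, 1, 3, 2): 4 + 6 + 15 + 16 = 41
σ = (4, 2, 1, 3): 4 + 9 + (-7) + (-1) = 5
σ = (4, 2, 3, 1): 4 + 9 + 15 + 11 = 39
σ = (4, 3, 1, 2): 4 + 20 + (-7) + 16 = 33
σ = (4, 3, 2, 1): 4 + 20 + 14 + 11 = 49
Optimal value attained by: σ = (2, 3, 4, 1).
Answer: det⊕(T) = 80; verdict: SINGULAR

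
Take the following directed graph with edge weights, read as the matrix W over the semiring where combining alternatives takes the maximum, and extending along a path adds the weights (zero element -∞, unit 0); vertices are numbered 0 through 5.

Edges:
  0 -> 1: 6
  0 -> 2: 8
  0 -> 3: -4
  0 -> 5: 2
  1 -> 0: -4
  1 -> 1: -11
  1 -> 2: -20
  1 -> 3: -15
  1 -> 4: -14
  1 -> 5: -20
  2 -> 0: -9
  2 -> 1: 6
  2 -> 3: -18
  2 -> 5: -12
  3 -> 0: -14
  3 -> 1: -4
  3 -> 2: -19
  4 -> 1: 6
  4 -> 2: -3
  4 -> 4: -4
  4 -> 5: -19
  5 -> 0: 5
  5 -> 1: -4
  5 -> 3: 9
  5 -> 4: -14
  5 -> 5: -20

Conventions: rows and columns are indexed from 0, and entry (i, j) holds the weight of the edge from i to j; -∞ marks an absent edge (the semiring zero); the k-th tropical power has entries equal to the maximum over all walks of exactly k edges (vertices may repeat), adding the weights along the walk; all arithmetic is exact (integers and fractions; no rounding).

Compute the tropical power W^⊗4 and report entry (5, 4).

W^⊗2:
  [7, 14, -14, 11, -8, -4]
  [-15, 2, 4, -8, -18, -2]
  [2, -3, -1, -3, -8, -7]
  [-8, -8, -6, -18, -18, -12]
  [2, 3, -7, -9, -8, -14]
  [-5, 11, 13, 1, -18, 7]
W^⊗3:
  [10, 13, 15, 5, 0, 9]
  [3, 10, -7, 7, -12, -8]
  [-2, 8, 10, 2, -12, 4]
  [-7, 0, 0, -3, -22, -6]
  [-1, 8, 10, -2, -11, 4]
  [12, 19, 3, 16, -3, 1]
W^⊗4:
  [14, 21, 18, 18, -1, 12]
  [6, 9, 11, 1, -4, 5]
  [9, 16, 6, 13, -6, 0]
  [-1, 6, 1, 3, -14, -5]
  [9, 16, 7, 13, -6, 1]
  [15, 18, 20, 10, 5, 14]
Key observation: the optimum is the walk 5->0->2->1->4, with weight 5 + 8 + 6 + (-14) = 5.
Optimal value attained by: walk 5->0->2->1->4.
Answer: (W^⊗4)[5][4] = 5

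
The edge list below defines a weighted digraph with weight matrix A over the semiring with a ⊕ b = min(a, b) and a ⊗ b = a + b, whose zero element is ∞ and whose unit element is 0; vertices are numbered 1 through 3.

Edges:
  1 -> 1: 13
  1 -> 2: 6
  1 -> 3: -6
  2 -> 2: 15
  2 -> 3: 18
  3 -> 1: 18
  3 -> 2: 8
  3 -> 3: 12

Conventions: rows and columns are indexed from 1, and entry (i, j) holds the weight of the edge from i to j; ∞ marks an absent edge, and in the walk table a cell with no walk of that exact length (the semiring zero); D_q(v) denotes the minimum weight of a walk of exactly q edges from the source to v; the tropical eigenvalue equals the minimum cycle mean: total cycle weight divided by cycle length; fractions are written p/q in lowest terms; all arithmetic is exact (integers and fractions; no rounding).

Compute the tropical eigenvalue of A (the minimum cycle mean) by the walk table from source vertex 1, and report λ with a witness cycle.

q=0: [0, ∞, ∞]
q=1: [13, 6, -6]
q=2: [12, 2, 6]
q=3: [24, 14, 6]
Optimal cycle mean attained by: cycle 1->3->1, total (-6) + 18, length 2.
Answer: λ = 6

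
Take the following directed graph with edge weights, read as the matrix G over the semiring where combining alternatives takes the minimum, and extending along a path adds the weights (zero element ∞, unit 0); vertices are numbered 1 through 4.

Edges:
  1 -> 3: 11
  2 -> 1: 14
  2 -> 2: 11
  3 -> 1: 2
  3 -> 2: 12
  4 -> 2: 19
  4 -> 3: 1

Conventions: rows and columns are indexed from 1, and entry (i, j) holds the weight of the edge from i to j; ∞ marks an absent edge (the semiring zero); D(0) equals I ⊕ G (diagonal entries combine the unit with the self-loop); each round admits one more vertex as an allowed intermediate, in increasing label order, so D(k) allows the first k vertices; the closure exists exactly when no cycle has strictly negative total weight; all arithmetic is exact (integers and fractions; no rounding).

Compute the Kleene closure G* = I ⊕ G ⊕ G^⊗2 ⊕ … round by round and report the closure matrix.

D(0):
  [0, ∞, 11, ∞]
  [14, 0, ∞, ∞]
  [2, 12, 0, ∞]
  [∞, 19, 1, 0]
D(1):
  [0, ∞, 11, ∞]
  [14, 0, 25, ∞]
  [2, 12, 0, ∞]
  [∞, 19, 1, 0]
D(2):
  [0, ∞, 11, ∞]
  [14, 0, 25, ∞]
  [2, 12, 0, ∞]
  [33, 19, 1, 0]
D(3):
  [0, 23, 11, ∞]
  [14, 0, 25, ∞]
  [2, 12, 0, ∞]
  [3, 13, 1, 0]
D(4):
  [0, 23, 11, ∞]
  [14, 0, 25, ∞]
  [2, 12, 0, ∞]
  [3, 13, 1, 0]
Answer: G* = [[0, 23, 11, ∞], [14, 0, 25, ∞], [2, 12, 0, ∞], [3, 13, 1, 0]]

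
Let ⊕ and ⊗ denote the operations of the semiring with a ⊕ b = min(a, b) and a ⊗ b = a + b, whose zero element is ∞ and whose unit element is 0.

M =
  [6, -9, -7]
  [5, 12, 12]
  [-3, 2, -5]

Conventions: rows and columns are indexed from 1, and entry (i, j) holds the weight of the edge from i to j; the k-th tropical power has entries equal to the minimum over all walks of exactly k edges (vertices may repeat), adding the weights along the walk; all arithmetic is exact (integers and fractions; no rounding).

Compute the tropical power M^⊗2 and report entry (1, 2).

M^⊗2:
  [-10, -5, -12]
  [9, -4, -2]
  [-8, -12, -10]
Key observation: the optimum is the walk 1->3->2, with weight (-7) + 2 = -5.
Optimal value attained by: walk 1->3->2.
Answer: (M^⊗2)[1][2] = -5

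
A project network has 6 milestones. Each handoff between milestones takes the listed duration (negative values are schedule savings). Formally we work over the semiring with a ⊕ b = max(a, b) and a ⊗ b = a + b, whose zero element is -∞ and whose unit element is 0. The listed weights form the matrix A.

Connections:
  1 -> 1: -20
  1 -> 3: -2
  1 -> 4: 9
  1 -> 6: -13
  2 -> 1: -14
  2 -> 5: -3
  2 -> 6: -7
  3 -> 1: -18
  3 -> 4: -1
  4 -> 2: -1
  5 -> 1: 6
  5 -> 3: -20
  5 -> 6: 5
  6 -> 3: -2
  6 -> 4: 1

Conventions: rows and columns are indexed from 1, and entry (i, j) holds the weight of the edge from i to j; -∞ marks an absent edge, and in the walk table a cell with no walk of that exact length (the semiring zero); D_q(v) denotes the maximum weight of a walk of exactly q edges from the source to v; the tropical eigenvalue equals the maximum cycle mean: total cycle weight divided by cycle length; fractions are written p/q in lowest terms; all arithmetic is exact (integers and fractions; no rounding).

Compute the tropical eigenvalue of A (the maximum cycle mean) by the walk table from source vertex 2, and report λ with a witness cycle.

q=0: [-∞, 0, -∞, -∞, -∞, -∞]
q=1: [-14, -∞, -∞, -∞, -3, -7]
q=2: [3, -∞, -9, -5, -∞, 2]
q=3: [-17, -6, 1, 12, -∞, -10]
q=4: [-17, 11, -12, 0, -9, -13]
q=5: [-3, -1, -15, -8, 8, 4]
q=6: [14, -9, 2, 6, -4, 13]
Optimal cycle mean attained by: cycle 1->4->2->5->1, total 9 + (-1) + (-3) + 6, length 4.
Answer: λ = 11/4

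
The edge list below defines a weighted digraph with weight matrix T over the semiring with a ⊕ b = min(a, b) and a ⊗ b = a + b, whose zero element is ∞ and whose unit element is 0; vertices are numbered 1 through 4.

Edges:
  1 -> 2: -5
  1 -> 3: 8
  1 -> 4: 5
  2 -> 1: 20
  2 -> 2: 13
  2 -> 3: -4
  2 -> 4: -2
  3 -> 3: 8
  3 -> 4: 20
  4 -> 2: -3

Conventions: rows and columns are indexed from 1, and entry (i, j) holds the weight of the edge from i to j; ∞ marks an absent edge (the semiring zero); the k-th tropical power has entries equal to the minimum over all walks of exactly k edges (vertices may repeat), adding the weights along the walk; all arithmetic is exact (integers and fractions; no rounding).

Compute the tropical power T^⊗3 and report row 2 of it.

T^⊗2:
  [15, 2, -9, -7]
  [33, -5, 4, 11]
  [∞, 17, 16, 28]
  [17, 10, -7, -5]
T^⊗3:
  [22, -10, -2, 0]
  [15, 8, -9, -7]
  [37, 25, 13, 15]
  [30, -8, 1, 8]
Answer: row 2 of T^⊗3 = [15, 8, -9, -7]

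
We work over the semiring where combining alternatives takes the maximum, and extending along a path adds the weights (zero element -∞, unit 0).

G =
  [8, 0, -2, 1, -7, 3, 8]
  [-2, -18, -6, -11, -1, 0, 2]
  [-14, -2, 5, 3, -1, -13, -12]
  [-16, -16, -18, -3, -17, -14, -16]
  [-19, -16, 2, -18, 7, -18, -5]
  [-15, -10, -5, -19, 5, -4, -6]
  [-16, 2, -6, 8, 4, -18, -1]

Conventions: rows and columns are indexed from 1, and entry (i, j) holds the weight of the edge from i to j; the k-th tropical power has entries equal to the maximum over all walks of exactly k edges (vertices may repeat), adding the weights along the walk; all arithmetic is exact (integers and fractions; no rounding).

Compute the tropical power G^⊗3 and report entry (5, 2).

G^⊗2:
  [16, 10, 6, 16, 12, 11, 16]
  [6, 4, 1, 10, 6, 1, 6]
  [-4, 3, 10, 8, 6, -2, 0]
  [-8, -14, -13, -6, -9, -13, -8]
  [-11, 0, 9, 5, 14, -11, 2]
  [-7, -4, 7, 2, 12, -8, 0]
  [0, 1, 6, 7, 11, 2, 4]
G^⊗3:
  [24, 18, 14, 24, 20, 19, 24]
  [14, 8, 8, 14, 13, 9, 14]
  [4, 8, 15, 13, 13, 3, 5]
  [0, -6, -7, 0, -2, -5, 0]
  [-2, 7, 16, 12, 21, 0, 9]
  [1, 5, 14, 10, 19, -4, 7]
  [8, 6, 13, 12, 18, 3, 8]
Key observation: the optimum is the walk 5->5->3->2, with weight 7 + 2 + (-2) = 7.
Optimal value attained by: walk 5->5->3->2.
Answer: (G^⊗3)[5][2] = 7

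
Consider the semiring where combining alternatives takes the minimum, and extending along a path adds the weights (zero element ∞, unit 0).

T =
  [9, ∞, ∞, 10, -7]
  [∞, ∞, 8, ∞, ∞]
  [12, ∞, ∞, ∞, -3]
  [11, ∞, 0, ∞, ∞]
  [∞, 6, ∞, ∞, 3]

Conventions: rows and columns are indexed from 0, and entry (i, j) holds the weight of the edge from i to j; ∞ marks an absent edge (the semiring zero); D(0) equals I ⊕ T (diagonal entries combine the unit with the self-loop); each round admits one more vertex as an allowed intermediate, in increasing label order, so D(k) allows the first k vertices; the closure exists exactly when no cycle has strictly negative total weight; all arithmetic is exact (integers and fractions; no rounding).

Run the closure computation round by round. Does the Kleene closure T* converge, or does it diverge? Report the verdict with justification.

D(0):
  [0, ∞, ∞, 10, -7]
  [∞, 0, 8, ∞, ∞]
  [12, ∞, 0, ∞, -3]
  [11, ∞, 0, 0, ∞]
  [∞, 6, ∞, ∞, 0]
D(1):
  [0, ∞, ∞, 10, -7]
  [∞, 0, 8, ∞, ∞]
  [12, ∞, 0, 22, -3]
  [11, ∞, 0, 0, 4]
  [∞, 6, ∞, ∞, 0]
D(2):
  [0, ∞, ∞, 10, -7]
  [∞, 0, 8, ∞, ∞]
  [12, ∞, 0, 22, -3]
  [11, ∞, 0, 0, 4]
  [∞, 6, 14, ∞, 0]
D(3):
  [0, ∞, ∞, 10, -7]
  [20, 0, 8, 30, 5]
  [12, ∞, 0, 22, -3]
  [11, ∞, 0, 0, -3]
  [26, 6, 14, 36, 0]
D(4):
  [0, ∞, 10, 10, -7]
  [20, 0, 8, 30, 5]
  [12, ∞, 0, 22, -3]
  [11, ∞, 0, 0, -3]
  [26, 6, 14, 36, 0]
D(5):
  [0, -1, 7, 10, -7]
  [20, 0, 8, 30, 5]
  [12, 3, 0, 22, -3]
  [11, 3, 0, 0, -3]
  [26, 6, 14, 36, 0]
Key observation: every diagonal entry stays at the unit through all rounds, so no improving cycle exists.
Answer: CONVERGES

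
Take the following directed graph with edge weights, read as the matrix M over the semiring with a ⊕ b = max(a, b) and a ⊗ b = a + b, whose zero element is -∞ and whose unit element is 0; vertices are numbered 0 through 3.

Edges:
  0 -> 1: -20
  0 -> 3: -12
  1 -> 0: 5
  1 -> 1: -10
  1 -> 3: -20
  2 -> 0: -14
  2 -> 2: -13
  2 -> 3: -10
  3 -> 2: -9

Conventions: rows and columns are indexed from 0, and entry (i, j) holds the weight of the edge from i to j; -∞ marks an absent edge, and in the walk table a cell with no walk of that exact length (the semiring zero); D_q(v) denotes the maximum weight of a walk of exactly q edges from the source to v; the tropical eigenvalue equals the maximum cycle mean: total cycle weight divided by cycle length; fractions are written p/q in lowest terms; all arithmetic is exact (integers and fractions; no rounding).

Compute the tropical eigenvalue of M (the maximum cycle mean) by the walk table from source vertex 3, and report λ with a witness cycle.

q=0: [-∞, -∞, -∞, 0]
q=1: [-∞, -∞, -9, -∞]
q=2: [-23, -∞, -22, -19]
q=3: [-36, -43, -28, -32]
q=4: [-38, -53, -41, -38]
Optimal cycle mean attained by: cycle 0->1->0, total (-20) + 5, length 2.
Answer: λ = -15/2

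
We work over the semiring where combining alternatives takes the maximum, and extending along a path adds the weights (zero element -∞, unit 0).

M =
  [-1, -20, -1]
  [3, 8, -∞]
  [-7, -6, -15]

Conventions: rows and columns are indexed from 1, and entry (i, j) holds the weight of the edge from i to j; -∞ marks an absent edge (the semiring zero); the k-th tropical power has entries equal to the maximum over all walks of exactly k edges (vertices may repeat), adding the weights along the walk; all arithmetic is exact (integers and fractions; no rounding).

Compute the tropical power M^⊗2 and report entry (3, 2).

M^⊗2:
  [-2, -7, -2]
  [11, 16, 2]
  [-3, 2, -8]
Key observation: the optimum is the walk 3->2->2, with weight (-6) + 8 = 2.
Optimal value attained by: walk 3->2->2.
Answer: (M^⊗2)[3][2] = 2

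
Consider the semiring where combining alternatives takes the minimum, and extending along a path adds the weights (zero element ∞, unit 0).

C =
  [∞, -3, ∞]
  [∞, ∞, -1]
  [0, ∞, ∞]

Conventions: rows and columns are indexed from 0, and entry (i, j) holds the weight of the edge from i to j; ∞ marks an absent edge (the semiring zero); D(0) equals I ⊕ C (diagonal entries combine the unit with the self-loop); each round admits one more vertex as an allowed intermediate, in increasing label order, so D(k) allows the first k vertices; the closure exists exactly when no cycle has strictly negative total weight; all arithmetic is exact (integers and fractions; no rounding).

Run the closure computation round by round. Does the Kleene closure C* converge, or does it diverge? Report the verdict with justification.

D(0):
  [0, -3, ∞]
  [∞, 0, -1]
  [0, ∞, 0]
D(1):
  [0, -3, ∞]
  [∞, 0, -1]
  [0, -3, 0]
Detection: at round 2, diagonal entry (2, 2) turns strictly negative.
Key observation: the cycle 2->0->1->2 has total weight 0 + (-3) + (-1), which is strictly negative.
Answer: DIVERGES — negative cycle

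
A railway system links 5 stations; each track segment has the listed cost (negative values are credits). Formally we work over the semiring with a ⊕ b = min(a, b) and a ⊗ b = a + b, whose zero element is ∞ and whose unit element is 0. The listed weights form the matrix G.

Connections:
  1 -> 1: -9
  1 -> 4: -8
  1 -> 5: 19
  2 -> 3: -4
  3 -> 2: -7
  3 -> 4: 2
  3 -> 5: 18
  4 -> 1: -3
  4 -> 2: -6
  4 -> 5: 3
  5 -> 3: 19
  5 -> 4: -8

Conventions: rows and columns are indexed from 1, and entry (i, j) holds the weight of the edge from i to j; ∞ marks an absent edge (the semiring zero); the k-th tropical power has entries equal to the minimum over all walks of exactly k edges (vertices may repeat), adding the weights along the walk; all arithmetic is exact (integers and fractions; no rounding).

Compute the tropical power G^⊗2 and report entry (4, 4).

G^⊗2:
  [-18, -14, 38, -17, -5]
  [∞, -11, ∞, -2, 14]
  [-1, -4, -11, 10, 5]
  [-12, ∞, -10, -11, 16]
  [-11, -14, ∞, 21, -5]
Key observation: the optimum is the walk 4->1->4, with weight (-3) + (-8) = -11.
Optimal value attained by: walk 4->1->4.
Answer: (G^⊗2)[4][4] = -11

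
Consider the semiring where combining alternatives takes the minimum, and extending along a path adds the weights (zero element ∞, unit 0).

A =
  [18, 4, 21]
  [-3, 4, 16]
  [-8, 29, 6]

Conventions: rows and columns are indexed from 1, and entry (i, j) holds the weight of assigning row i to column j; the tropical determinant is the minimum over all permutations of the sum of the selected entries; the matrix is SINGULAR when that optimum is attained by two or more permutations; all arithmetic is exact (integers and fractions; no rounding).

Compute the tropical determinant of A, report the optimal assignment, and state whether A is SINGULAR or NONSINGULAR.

σ = (1, 2, 3): 18 + 4 + 6 = 28
σ = (1, 3, 2): 18 + 16 + 29 = 63
σ = (2, 1, 3): 4 + (-3) + 6 = 7
σ = (2, 3, 1): 4 + 16 + (-8) = 12
σ = (3, 1, 2): 21 + (-3) + 29 = 47
σ = (3, 2, 1): 21 + 4 + (-8) = 17
Optimal value attained by: σ = (2, 1, 3).
Answer: det⊕(A) = 7; verdict: NONSINGULAR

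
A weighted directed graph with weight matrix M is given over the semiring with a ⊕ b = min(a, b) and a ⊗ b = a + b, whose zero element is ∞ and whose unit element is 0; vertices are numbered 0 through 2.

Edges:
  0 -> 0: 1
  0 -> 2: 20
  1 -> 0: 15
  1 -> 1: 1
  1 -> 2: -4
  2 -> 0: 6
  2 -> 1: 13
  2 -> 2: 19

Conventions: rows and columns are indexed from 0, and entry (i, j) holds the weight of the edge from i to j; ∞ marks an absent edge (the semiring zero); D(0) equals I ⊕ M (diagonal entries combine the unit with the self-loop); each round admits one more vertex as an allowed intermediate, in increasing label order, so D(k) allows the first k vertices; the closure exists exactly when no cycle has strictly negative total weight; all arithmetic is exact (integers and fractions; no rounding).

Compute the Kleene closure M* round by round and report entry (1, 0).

D(0):
  [0, ∞, 20]
  [15, 0, -4]
  [6, 13, 0]
D(1):
  [0, ∞, 20]
  [15, 0, -4]
  [6, 13, 0]
D(2):
  [0, ∞, 20]
  [15, 0, -4]
  [6, 13, 0]
D(3):
  [0, 33, 20]
  [2, 0, -4]
  [6, 13, 0]
Answer: M*[1][0] = 2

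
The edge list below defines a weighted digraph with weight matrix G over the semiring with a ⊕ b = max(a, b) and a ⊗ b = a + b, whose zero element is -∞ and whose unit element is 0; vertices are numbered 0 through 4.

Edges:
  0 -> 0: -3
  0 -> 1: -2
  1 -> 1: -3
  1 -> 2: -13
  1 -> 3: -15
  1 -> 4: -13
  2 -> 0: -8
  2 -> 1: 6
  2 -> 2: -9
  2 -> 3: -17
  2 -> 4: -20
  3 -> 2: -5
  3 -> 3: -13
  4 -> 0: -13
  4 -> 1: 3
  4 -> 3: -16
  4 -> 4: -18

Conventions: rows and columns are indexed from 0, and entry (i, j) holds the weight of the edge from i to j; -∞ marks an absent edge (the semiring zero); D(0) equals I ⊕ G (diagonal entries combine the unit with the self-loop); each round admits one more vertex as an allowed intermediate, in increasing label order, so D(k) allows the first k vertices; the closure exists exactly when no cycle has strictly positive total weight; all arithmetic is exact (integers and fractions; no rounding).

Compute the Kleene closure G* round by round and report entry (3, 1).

D(0):
  [0, -2, -∞, -∞, -∞]
  [-∞, 0, -13, -15, -13]
  [-8, 6, 0, -17, -20]
  [-∞, -∞, -5, 0, -∞]
  [-13, 3, -∞, -16, 0]
D(1):
  [0, -2, -∞, -∞, -∞]
  [-∞, 0, -13, -15, -13]
  [-8, 6, 0, -17, -20]
  [-∞, -∞, -5, 0, -∞]
  [-13, 3, -∞, -16, 0]
D(2):
  [0, -2, -15, -17, -15]
  [-∞, 0, -13, -15, -13]
  [-8, 6, 0, -9, -7]
  [-∞, -∞, -5, 0, -∞]
  [-13, 3, -10, -12, 0]
D(3):
  [0, -2, -15, -17, -15]
  [-21, 0, -13, -15, -13]
  [-8, 6, 0, -9, -7]
  [-13, 1, -5, 0, -12]
  [-13, 3, -10, -12, 0]
D(4):
  [0, -2, -15, -17, -15]
  [-21, 0, -13, -15, -13]
  [-8, 6, 0, -9, -7]
  [-13, 1, -5, 0, -12]
  [-13, 3, -10, -12, 0]
D(5):
  [0, -2, -15, -17, -15]
  [-21, 0, -13, -15, -13]
  [-8, 6, 0, -9, -7]
  [-13, 1, -5, 0, -12]
  [-13, 3, -10, -12, 0]
Answer: G*[3][1] = 1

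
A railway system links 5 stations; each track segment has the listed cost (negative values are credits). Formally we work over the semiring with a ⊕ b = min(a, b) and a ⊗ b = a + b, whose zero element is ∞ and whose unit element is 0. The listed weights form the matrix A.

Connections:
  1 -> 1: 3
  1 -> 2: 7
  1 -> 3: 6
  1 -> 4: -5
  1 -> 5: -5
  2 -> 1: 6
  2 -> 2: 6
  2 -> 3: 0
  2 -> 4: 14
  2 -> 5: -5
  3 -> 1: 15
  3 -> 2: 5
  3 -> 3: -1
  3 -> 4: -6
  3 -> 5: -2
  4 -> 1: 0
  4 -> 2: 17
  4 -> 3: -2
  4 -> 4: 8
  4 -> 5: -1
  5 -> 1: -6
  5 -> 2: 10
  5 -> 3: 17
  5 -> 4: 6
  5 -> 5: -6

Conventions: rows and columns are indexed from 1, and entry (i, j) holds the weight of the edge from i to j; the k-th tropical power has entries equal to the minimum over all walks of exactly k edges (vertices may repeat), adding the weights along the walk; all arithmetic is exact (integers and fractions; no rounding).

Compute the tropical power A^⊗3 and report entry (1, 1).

A^⊗2:
  [-11, 5, -7, -2, -11]
  [-11, 5, -1, -6, -11]
  [-8, 4, -8, -7, -8]
  [-7, 3, -3, -8, -7]
  [-12, 1, 0, -11, -12]
A^⊗3:
  [-17, -4, -8, -16, -17]
  [-17, -4, -8, -16, -17]
  [-14, -3, -9, -14, -14]
  [-13, 0, -10, -12, -13]
  [-18, -5, -13, -17, -18]
Key observation: the optimum is the walk 1->5->5->1, with weight (-5) + (-6) + (-6) = -17.
Optimal value attained by: walk 1->5->5->1.
Answer: (A^⊗3)[1][1] = -17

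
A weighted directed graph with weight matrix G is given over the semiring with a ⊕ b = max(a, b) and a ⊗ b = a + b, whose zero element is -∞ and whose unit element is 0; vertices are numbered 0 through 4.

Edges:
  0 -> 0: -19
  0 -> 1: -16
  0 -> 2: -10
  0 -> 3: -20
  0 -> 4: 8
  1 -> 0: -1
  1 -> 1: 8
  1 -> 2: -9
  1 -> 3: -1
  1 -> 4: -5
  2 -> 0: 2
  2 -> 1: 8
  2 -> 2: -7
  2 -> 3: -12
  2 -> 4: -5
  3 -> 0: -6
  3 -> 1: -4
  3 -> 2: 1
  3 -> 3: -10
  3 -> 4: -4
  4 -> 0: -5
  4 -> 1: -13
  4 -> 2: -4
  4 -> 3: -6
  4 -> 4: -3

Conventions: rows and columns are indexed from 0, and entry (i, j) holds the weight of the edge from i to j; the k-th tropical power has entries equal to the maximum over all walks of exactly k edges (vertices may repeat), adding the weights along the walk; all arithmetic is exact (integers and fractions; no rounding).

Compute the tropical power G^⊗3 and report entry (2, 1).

G^⊗2:
  [3, -2, 4, 2, 5]
  [7, 16, 0, 7, 7]
  [7, 16, -1, 7, 10]
  [3, 9, -6, -5, 2]
  [-2, 4, -5, -9, 3]
G^⊗3:
  [6, 12, 3, -1, 11]
  [15, 24, 8, 15, 15]
  [15, 24, 8, 15, 15]
  [8, 17, 0, 8, 11]
  [3, 12, -1, 3, 6]
Key observation: the optimum is the walk 2->1->1->1, with weight 8 + 8 + 8 = 24.
Optimal value attained by: walk 2->1->1->1.
Answer: (G^⊗3)[2][1] = 24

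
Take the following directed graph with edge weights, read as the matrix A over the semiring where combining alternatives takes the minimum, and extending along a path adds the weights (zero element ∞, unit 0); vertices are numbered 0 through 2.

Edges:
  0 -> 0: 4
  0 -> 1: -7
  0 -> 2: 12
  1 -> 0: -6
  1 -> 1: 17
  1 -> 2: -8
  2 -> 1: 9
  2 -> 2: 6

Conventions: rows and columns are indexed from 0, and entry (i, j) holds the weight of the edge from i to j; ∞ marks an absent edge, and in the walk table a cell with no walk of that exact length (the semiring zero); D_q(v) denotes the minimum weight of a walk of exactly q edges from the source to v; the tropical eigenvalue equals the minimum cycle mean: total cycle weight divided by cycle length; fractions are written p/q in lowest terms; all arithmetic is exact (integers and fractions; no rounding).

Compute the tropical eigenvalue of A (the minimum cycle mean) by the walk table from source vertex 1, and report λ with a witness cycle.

q=0: [∞, 0, ∞]
q=1: [-6, 17, -8]
q=2: [-2, -13, -2]
q=3: [-19, -9, -21]
Optimal cycle mean attained by: cycle 0->1->0, total (-7) + (-6), length 2.
Answer: λ = -13/2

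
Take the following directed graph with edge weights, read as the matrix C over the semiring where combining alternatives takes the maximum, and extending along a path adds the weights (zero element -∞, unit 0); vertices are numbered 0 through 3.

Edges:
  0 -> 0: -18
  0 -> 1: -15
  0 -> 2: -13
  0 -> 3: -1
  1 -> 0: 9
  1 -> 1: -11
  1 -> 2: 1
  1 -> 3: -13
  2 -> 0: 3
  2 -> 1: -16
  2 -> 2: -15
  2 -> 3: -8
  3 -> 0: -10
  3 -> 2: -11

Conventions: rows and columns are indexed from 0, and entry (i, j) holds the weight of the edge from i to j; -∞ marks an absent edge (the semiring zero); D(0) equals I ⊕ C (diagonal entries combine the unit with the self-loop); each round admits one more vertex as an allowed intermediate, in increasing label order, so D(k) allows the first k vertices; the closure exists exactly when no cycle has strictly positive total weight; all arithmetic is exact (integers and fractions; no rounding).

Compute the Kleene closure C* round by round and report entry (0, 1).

D(0):
  [0, -15, -13, -1]
  [9, 0, 1, -13]
  [3, -16, 0, -8]
  [-10, -∞, -11, 0]
D(1):
  [0, -15, -13, -1]
  [9, 0, 1, 8]
  [3, -12, 0, 2]
  [-10, -25, -11, 0]
D(2):
  [0, -15, -13, -1]
  [9, 0, 1, 8]
  [3, -12, 0, 2]
  [-10, -25, -11, 0]
D(3):
  [0, -15, -13, -1]
  [9, 0, 1, 8]
  [3, -12, 0, 2]
  [-8, -23, -11, 0]
D(4):
  [0, -15, -12, -1]
  [9, 0, 1, 8]
  [3, -12, 0, 2]
  [-8, -23, -11, 0]
Answer: C*[0][1] = -15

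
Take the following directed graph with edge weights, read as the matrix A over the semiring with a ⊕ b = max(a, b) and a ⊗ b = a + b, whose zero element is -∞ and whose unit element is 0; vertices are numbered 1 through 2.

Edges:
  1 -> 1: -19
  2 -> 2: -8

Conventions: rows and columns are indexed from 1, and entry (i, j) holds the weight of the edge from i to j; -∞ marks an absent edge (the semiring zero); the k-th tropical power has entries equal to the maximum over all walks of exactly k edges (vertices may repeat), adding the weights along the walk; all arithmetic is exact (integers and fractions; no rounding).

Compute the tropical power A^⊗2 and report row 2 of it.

A^⊗2:
  [-38, -∞]
  [-∞, -16]
Answer: row 2 of A^⊗2 = [-∞, -16]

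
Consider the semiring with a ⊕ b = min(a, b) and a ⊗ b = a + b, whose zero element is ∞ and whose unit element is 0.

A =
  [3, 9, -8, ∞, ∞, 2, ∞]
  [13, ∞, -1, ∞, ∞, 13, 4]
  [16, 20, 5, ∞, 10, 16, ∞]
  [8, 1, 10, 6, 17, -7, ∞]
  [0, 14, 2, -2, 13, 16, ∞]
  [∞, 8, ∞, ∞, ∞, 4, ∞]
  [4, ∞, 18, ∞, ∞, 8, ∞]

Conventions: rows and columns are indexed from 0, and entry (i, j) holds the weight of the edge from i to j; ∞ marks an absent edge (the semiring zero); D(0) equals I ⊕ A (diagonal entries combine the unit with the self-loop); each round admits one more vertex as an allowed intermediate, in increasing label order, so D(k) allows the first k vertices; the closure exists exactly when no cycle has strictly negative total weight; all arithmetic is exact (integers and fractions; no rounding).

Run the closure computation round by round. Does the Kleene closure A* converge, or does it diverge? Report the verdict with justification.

D(0):
  [0, 9, -8, ∞, ∞, 2, ∞]
  [13, 0, -1, ∞, ∞, 13, 4]
  [16, 20, 0, ∞, 10, 16, ∞]
  [8, 1, 10, 0, 17, -7, ∞]
  [0, 14, 2, -2, 0, 16, ∞]
  [∞, 8, ∞, ∞, ∞, 0, ∞]
  [4, ∞, 18, ∞, ∞, 8, 0]
D(1):
  [0, 9, -8, ∞, ∞, 2, ∞]
  [13, 0, -1, ∞, ∞, 13, 4]
  [16, 20, 0, ∞, 10, 16, ∞]
  [8, 1, 0, 0, 17, -7, ∞]
  [0, 9, -8, -2, 0, 2, ∞]
  [∞, 8, ∞, ∞, ∞, 0, ∞]
  [4, 13, -4, ∞, ∞, 6, 0]
D(2):
  [0, 9, -8, ∞, ∞, 2, 13]
  [13, 0, -1, ∞, ∞, 13, 4]
  [16, 20, 0, ∞, 10, 16, 24]
  [8, 1, 0, 0, 17, -7, 5]
  [0, 9, -8, -2, 0, 2, 13]
  [21, 8, 7, ∞, ∞, 0, 12]
  [4, 13, -4, ∞, ∞, 6, 0]
D(3):
  [0, 9, -8, ∞, 2, 2, 13]
  [13, 0, -1, ∞, 9, 13, 4]
  [16, 20, 0, ∞, 10, 16, 24]
  [8, 1, 0, 0, 10, -7, 5]
  [0, 9, -8, -2, 0, 2, 13]
  [21, 8, 7, ∞, 17, 0, 12]
  [4, 13, -4, ∞, 6, 6, 0]
D(4):
  [0, 9, -8, ∞, 2, 2, 13]
  [13, 0, -1, ∞, 9, 13, 4]
  [16, 20, 0, ∞, 10, 16, 24]
  [8, 1, 0, 0, 10, -7, 5]
  [0, -1, -8, -2, 0, -9, 3]
  [21, 8, 7, ∞, 17, 0, 12]
  [4, 13, -4, ∞, 6, 6, 0]
D(5):
  [0, 1, -8, 0, 2, -7, 5]
  [9, 0, -1, 7, 9, 0, 4]
  [10, 9, 0, 8, 10, 1, 13]
  [8, 1, 0, 0, 10, -7, 5]
  [0, -1, -8, -2, 0, -9, 3]
  [17, 8, 7, 15, 17, 0, 12]
  [4, 5, -4, 4, 6, -3, 0]
D(6):
  [0, 1, -8, 0, 2, -7, 5]
  [9, 0, -1, 7, 9, 0, 4]
  [10, 9, 0, 8, 10, 1, 13]
  [8, 1, 0, 0, 10, -7, 5]
  [0, -1, -8, -2, 0, -9, 3]
  [17, 8, 7, 15, 17, 0, 12]
  [4, 5, -4, 4, 6, -3, 0]
D(7):
  [0, 1, -8, 0, 2, -7, 5]
  [8, 0, -1, 7, 9, 0, 4]
  [10, 9, 0, 8, 10, 1, 13]
  [8, 1, 0, 0, 10, -7, 5]
  [0, -1, -8, -2, 0, -9, 3]
  [16, 8, 7, 15, 17, 0, 12]
  [4, 5, -4, 4, 6, -3, 0]
Key observation: every diagonal entry stays at the unit through all rounds, so no improving cycle exists.
Answer: CONVERGES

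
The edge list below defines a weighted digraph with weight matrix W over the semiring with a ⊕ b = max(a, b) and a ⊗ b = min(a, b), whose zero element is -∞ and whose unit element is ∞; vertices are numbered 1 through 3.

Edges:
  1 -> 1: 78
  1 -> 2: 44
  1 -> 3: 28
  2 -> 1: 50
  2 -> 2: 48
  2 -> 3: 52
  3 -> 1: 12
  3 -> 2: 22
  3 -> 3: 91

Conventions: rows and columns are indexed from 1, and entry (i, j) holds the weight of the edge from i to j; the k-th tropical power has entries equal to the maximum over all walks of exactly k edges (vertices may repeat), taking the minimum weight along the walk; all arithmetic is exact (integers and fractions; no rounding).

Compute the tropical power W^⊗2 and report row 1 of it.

W^⊗2:
  [78, 44, 44]
  [50, 48, 52]
  [22, 22, 91]
Answer: row 1 of W^⊗2 = [78, 44, 44]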